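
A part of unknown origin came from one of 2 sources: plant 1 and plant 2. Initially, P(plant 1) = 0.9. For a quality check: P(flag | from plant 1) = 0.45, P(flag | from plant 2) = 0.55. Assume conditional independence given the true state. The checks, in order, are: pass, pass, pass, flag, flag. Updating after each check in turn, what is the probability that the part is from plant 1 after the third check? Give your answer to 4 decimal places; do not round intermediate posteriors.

After 'pass': P(plant 1) = 0.55·0.9000 / (0.55·0.9000 + 0.45·0.1000) ≈ 0.9167
After 'pass': P(plant 1) = 0.55·0.9167 / (0.55·0.9167 + 0.45·0.0833) ≈ 0.9308
After 'pass': P(plant 1) = 0.55·0.9308 / (0.55·0.9308 + 0.45·0.0692) ≈ 0.9426

0.9426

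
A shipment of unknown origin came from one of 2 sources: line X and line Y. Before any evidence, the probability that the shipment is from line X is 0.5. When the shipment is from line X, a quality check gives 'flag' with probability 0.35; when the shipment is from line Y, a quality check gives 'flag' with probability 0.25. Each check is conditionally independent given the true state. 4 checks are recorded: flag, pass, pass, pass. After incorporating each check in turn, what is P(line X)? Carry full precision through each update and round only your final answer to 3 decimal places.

After 'flag': P(line X) = 0.35·0.5000 / (0.35·0.5000 + 0.25·0.5000) ≈ 0.5833
After 'pass': P(line X) = 0.65·0.5833 / (0.65·0.5833 + 0.75·0.4167) ≈ 0.5482
After 'pass': P(line X) = 0.65·0.5482 / (0.65·0.5482 + 0.75·0.4518) ≈ 0.5126
After 'pass': P(line X) = 0.65·0.5126 / (0.65·0.5126 + 0.75·0.4874) ≈ 0.4768

0.477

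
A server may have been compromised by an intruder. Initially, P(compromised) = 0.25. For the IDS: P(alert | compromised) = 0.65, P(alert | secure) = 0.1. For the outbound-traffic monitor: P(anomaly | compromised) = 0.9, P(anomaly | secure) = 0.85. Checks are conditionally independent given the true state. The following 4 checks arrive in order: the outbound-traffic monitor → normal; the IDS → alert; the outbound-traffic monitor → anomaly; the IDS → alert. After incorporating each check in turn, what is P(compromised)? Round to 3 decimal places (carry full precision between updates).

0.909

Apply Bayes' rule sequentially, carrying P(compromised) forward.
After the outbound-traffic monitor='normal': P(compromised) = 0.1·0.2500 / (0.1·0.2500 + 0.15·0.7500) ≈ 0.1818
After the IDS='alert': P(compromised) = 0.65·0.1818 / (0.65·0.1818 + 0.1·0.8182) ≈ 0.5909
After the outbound-traffic monitor='anomaly': P(compromised) = 0.9·0.5909 / (0.9·0.5909 + 0.85·0.4091) ≈ 0.6047
After the IDS='alert': P(compromised) = 0.65·0.6047 / (0.65·0.6047 + 0.1·0.3953) ≈ 0.9086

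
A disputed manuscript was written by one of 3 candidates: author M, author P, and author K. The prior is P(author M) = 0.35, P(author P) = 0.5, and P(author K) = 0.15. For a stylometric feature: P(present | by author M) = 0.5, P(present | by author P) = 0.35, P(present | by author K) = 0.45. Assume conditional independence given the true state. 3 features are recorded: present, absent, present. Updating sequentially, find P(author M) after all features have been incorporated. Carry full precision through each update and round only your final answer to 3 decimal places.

After 'present': normaliser = 0.5·0.3500 + 0.35·0.5000 + 0.45·0.1500; P(author M) ≈ 0.4192, P(author P) ≈ 0.4192, P(author K) ≈ 0.1617
After 'absent': normaliser = 0.5·0.4192 + 0.65·0.4192 + 0.55·0.1617; P(author M) ≈ 0.3671, P(author P) ≈ 0.4772, P(author K) ≈ 0.1557
After 'present': normaliser = 0.5·0.3671 + 0.35·0.4772 + 0.45·0.1557; P(author M) ≈ 0.4363, P(author P) ≈ 0.3971, P(author K) ≈ 0.1666

0.436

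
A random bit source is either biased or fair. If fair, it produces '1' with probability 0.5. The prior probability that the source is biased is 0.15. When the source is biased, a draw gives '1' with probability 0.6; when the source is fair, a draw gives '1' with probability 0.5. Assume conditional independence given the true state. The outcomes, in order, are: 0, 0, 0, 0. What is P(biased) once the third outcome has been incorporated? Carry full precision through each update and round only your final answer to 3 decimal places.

0.083

After '0': P(biased) = 0.4·0.1500 / (0.4·0.1500 + 0.5·0.8500) ≈ 0.1237
After '0': P(biased) = 0.4·0.1237 / (0.4·0.1237 + 0.5·0.8763) ≈ 0.1015
After '0': P(biased) = 0.4·0.1015 / (0.4·0.1015 + 0.5·0.8985) ≈ 0.0829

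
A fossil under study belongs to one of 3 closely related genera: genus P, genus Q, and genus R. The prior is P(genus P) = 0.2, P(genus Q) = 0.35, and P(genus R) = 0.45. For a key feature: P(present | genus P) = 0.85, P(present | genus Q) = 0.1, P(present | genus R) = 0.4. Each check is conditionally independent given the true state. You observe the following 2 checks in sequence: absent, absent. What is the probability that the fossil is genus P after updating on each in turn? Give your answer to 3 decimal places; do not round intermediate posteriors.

After 'absent': normaliser = 0.15·0.2000 + 0.9·0.3500 + 0.6·0.4500; P(genus P) ≈ 0.0488, P(genus Q) ≈ 0.5122, P(genus R) ≈ 0.4390
After 'absent': normaliser = 0.15·0.0488 + 0.9·0.5122 + 0.6·0.4390; P(genus P) ≈ 0.0100, P(genus Q) ≈ 0.6300, P(genus R) ≈ 0.3600

0.010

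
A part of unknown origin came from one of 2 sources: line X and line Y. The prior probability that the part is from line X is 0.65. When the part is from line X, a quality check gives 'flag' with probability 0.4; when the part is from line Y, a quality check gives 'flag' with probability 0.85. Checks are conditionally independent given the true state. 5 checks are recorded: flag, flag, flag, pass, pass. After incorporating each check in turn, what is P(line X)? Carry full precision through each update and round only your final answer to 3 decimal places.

0.756

After 'flag': P(line X) = 0.4·0.6500 / (0.4·0.6500 + 0.85·0.3500) ≈ 0.4664
After 'flag': P(line X) = 0.4·0.4664 / (0.4·0.4664 + 0.85·0.5336) ≈ 0.2914
After 'flag': P(line X) = 0.4·0.2914 / (0.4·0.2914 + 0.85·0.7086) ≈ 0.1622
After 'pass': P(line X) = 0.6·0.1622 / (0.6·0.1622 + 0.15·0.8378) ≈ 0.4364
After 'pass': P(line X) = 0.6·0.4364 / (0.6·0.4364 + 0.15·0.5636) ≈ 0.7559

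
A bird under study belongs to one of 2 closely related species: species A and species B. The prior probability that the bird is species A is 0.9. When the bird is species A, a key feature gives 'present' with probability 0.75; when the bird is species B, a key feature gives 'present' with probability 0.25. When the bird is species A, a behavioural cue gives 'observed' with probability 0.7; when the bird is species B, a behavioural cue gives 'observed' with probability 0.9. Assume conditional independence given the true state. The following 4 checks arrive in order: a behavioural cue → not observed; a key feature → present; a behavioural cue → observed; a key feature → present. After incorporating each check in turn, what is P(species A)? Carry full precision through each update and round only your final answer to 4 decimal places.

After a behavioural cue='not observed': P(species A) = 0.3·0.9000 / (0.3·0.9000 + 0.1·0.1000) ≈ 0.9643
After a key feature='present': P(species A) = 0.75·0.9643 / (0.75·0.9643 + 0.25·0.0357) ≈ 0.9878
After a behavioural cue='observed': P(species A) = 0.7·0.9878 / (0.7·0.9878 + 0.9·0.0122) ≈ 0.9844
After a key feature='present': P(species A) = 0.75·0.9844 / (0.75·0.9844 + 0.25·0.0156) ≈ 0.9947

0.9947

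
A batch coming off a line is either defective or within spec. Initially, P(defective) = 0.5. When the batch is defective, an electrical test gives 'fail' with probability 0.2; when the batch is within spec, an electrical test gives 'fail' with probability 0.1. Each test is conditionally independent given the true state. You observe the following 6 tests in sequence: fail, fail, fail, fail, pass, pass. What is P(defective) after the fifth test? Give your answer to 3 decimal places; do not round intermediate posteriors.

After 'fail': P(defective) = 0.2·0.5000 / (0.2·0.5000 + 0.1·0.5000) ≈ 0.6667
After 'fail': P(defective) = 0.2·0.6667 / (0.2·0.6667 + 0.1·0.3333) ≈ 0.8000
After 'fail': P(defective) = 0.2·0.8000 / (0.2·0.8000 + 0.1·0.2000) ≈ 0.8889
After 'fail': P(defective) = 0.2·0.8889 / (0.2·0.8889 + 0.1·0.1111) ≈ 0.9412
After 'pass': P(defective) = 0.8·0.9412 / (0.8·0.9412 + 0.9·0.0588) ≈ 0.9343

0.934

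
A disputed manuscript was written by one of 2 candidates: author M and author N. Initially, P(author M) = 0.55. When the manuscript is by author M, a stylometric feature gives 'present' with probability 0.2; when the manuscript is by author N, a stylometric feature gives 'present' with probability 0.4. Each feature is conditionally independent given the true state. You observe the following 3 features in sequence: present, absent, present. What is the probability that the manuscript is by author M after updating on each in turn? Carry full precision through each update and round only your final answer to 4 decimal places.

After 'present': P(author M) = 0.2·0.5500 / (0.2·0.5500 + 0.4·0.4500) ≈ 0.3793
After 'absent': P(author M) = 0.8·0.3793 / (0.8·0.3793 + 0.6·0.6207) ≈ 0.4490
After 'present': P(author M) = 0.2·0.4490 / (0.2·0.4490 + 0.4·0.5510) ≈ 0.2895

0.2895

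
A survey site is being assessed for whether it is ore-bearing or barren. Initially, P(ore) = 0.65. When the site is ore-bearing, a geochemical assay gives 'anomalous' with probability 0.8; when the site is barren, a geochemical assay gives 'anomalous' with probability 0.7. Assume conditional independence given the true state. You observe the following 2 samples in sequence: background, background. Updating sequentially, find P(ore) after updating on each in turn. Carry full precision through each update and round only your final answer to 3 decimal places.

0.452

After 'background': P(ore) = 0.2·0.6500 / (0.2·0.6500 + 0.3·0.3500) ≈ 0.5532
After 'background': P(ore) = 0.2·0.5532 / (0.2·0.5532 + 0.3·0.4468) ≈ 0.4522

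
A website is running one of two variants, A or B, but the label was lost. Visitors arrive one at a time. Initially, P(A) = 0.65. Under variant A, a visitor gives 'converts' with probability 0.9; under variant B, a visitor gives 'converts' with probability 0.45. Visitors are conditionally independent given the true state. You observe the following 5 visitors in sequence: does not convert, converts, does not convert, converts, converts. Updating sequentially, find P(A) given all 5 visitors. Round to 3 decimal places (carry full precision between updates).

0.329

After 'does not convert': P(A) = 0.1·0.6500 / (0.1·0.6500 + 0.55·0.3500) ≈ 0.2524
After 'converts': P(A) = 0.9·0.2524 / (0.9·0.2524 + 0.45·0.7476) ≈ 0.4031
After 'does not convert': P(A) = 0.1·0.4031 / (0.1·0.4031 + 0.55·0.5969) ≈ 0.1094
After 'converts': P(A) = 0.9·0.1094 / (0.9·0.1094 + 0.45·0.8906) ≈ 0.1972
After 'converts': P(A) = 0.9·0.1972 / (0.9·0.1972 + 0.45·0.8028) ≈ 0.3294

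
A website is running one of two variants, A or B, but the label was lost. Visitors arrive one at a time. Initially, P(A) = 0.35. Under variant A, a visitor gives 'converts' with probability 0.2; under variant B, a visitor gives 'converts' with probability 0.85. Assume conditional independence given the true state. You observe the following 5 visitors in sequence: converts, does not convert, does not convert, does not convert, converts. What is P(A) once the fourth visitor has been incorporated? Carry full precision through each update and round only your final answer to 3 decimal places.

0.951

Each posterior becomes the prior for the next update.
After 'converts': P(A) = 0.2·0.3500 / (0.2·0.3500 + 0.85·0.6500) ≈ 0.1124
After 'does not convert': P(A) = 0.8·0.1124 / (0.8·0.1124 + 0.15·0.8876) ≈ 0.4032
After 'does not convert': P(A) = 0.8·0.4032 / (0.8·0.4032 + 0.15·0.5968) ≈ 0.7828
After 'does not convert': P(A) = 0.8·0.7828 / (0.8·0.7828 + 0.15·0.2172) ≈ 0.9505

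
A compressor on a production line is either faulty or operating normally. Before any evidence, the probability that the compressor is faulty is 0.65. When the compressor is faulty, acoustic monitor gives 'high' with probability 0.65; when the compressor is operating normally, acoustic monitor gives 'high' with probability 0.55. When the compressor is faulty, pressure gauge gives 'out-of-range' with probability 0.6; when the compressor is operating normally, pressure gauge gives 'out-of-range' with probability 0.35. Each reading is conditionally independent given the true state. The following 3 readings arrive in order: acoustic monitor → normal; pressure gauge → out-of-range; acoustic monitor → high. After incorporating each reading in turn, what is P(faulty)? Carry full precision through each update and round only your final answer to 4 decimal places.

Each posterior becomes the prior for the next update.
After acoustic monitor='normal': P(faulty) = 0.35·0.6500 / (0.35·0.6500 + 0.45·0.3500) ≈ 0.5909
After pressure gauge='out-of-range': P(faulty) = 0.6·0.5909 / (0.6·0.5909 + 0.35·0.4091) ≈ 0.7123
After acoustic monitor='high': P(faulty) = 0.65·0.7123 / (0.65·0.7123 + 0.55·0.2877) ≈ 0.7453

0.7453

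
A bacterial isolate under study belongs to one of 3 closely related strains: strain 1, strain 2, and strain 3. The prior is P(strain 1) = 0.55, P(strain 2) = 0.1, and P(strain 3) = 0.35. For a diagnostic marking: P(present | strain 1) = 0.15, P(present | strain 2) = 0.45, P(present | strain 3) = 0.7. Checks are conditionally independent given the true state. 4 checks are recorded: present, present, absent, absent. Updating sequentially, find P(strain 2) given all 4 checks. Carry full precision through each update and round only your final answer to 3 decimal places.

0.201

After 'present': normaliser = 0.15·0.5500 + 0.45·0.1000 + 0.7·0.3500; P(strain 1) ≈ 0.2215, P(strain 2) ≈ 0.1208, P(strain 3) ≈ 0.6577
After 'present': normaliser = 0.15·0.2215 + 0.45·0.1208 + 0.7·0.6577; P(strain 1) ≈ 0.0606, P(strain 2) ≈ 0.0992, P(strain 3) ≈ 0.8402
After 'absent': normaliser = 0.85·0.0606 + 0.55·0.0992 + 0.3·0.8402; P(strain 1) ≈ 0.1439, P(strain 2) ≈ 0.1523, P(strain 3) ≈ 0.7038
After 'absent': normaliser = 0.85·0.1439 + 0.55·0.1523 + 0.3·0.7038; P(strain 1) ≈ 0.2931, P(strain 2) ≈ 0.2008, P(strain 3) ≈ 0.5060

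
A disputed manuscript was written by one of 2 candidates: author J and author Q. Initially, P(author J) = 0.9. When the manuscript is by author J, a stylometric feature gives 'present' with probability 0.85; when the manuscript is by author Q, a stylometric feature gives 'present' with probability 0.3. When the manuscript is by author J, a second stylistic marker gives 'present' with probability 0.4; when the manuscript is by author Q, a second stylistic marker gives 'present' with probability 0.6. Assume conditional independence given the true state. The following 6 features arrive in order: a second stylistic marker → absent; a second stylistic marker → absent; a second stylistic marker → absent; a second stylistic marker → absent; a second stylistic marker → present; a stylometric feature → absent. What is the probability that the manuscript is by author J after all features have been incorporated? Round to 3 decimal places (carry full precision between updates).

After a second stylistic marker='absent': P(author J) = 0.6·0.9000 / (0.6·0.9000 + 0.4·0.1000) ≈ 0.9310
After a second stylistic marker='absent': P(author J) = 0.6·0.9310 / (0.6·0.9310 + 0.4·0.0690) ≈ 0.9529
After a second stylistic marker='absent': P(author J) = 0.6·0.9529 / (0.6·0.9529 + 0.4·0.0471) ≈ 0.9681
After a second stylistic marker='absent': P(author J) = 0.6·0.9681 / (0.6·0.9681 + 0.4·0.0319) ≈ 0.9785
After a second stylistic marker='present': P(author J) = 0.4·0.9785 / (0.4·0.9785 + 0.6·0.0215) ≈ 0.9681
After a stylometric feature='absent': P(author J) = 0.15·0.9681 / (0.15·0.9681 + 0.7·0.0319) ≈ 0.8668

0.867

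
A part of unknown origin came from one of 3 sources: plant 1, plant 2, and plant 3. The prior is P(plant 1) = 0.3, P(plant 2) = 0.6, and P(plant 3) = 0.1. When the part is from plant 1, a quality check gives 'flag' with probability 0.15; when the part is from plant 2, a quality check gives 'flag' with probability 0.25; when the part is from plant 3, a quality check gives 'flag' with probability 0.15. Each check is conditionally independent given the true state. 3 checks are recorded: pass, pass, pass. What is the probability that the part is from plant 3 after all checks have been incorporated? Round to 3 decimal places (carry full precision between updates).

0.123

Each posterior becomes the prior for the next update.
After 'pass': normaliser = 0.85·0.3000 + 0.75·0.6000 + 0.85·0.1000; P(plant 1) ≈ 0.3228, P(plant 2) ≈ 0.5696, P(plant 3) ≈ 0.1076
After 'pass': normaliser = 0.85·0.3228 + 0.75·0.5696 + 0.85·0.1076; P(plant 1) ≈ 0.3460, P(plant 2) ≈ 0.5387, P(plant 3) ≈ 0.1153
After 'pass': normaliser = 0.85·0.3460 + 0.75·0.5387 + 0.85·0.1153; P(plant 1) ≈ 0.3694, P(plant 2) ≈ 0.5075, P(plant 3) ≈ 0.1231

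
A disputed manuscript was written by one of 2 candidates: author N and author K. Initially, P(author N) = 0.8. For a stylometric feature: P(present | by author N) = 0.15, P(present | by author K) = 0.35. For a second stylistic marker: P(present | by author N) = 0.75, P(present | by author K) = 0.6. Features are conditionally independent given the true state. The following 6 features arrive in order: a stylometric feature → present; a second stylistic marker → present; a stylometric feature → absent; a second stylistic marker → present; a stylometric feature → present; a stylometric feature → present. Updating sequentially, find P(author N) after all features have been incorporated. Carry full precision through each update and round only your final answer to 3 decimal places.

0.391

After a stylometric feature='present': P(author N) = 0.15·0.8000 / (0.15·0.8000 + 0.35·0.2000) ≈ 0.6316
After a second stylistic marker='present': P(author N) = 0.75·0.6316 / (0.75·0.6316 + 0.6·0.3684) ≈ 0.6818
After a stylometric feature='absent': P(author N) = 0.85·0.6818 / (0.85·0.6818 + 0.65·0.3182) ≈ 0.7370
After a second stylistic marker='present': P(author N) = 0.75·0.7370 / (0.75·0.7370 + 0.6·0.2630) ≈ 0.7779
After a stylometric feature='present': P(author N) = 0.15·0.7779 / (0.15·0.7779 + 0.35·0.2221) ≈ 0.6002
After a stylometric feature='present': P(author N) = 0.15·0.6002 / (0.15·0.6002 + 0.35·0.3998) ≈ 0.3915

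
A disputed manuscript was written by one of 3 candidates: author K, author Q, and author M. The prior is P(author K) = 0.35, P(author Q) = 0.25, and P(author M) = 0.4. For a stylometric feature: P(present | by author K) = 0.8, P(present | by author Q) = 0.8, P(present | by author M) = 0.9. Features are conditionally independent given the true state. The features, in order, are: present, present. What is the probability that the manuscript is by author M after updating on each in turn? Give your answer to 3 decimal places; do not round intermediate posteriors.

0.458

After 'present': normaliser = 0.8·0.3500 + 0.8·0.2500 + 0.9·0.4000; P(author K) ≈ 0.3333, P(author Q) ≈ 0.2381, P(author M) ≈ 0.4286
After 'present': normaliser = 0.8·0.3333 + 0.8·0.2381 + 0.9·0.4286; P(author K) ≈ 0.3164, P(author Q) ≈ 0.2260, P(author M) ≈ 0.4576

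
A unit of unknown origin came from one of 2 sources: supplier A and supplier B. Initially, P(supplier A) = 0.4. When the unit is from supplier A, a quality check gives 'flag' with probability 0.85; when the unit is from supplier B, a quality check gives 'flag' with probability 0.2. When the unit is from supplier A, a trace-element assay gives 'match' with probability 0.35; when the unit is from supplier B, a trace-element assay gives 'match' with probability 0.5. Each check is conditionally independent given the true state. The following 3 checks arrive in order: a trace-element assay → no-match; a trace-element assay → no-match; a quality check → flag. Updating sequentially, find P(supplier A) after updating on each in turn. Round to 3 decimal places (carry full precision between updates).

After a trace-element assay='no-match': P(supplier A) = 0.65·0.4000 / (0.65·0.4000 + 0.5·0.6000) ≈ 0.4643
After a trace-element assay='no-match': P(supplier A) = 0.65·0.4643 / (0.65·0.4643 + 0.5·0.5357) ≈ 0.5298
After a quality check='flag': P(supplier A) = 0.85·0.5298 / (0.85·0.5298 + 0.2·0.4702) ≈ 0.8272

0.827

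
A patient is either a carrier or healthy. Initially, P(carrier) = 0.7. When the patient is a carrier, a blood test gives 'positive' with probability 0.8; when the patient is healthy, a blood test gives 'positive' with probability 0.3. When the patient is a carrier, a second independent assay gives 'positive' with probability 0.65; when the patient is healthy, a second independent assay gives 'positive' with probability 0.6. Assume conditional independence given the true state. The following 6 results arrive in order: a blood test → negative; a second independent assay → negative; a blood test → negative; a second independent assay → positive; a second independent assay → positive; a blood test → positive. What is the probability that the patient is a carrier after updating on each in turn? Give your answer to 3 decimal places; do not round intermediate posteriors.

0.343

Apply Bayes' rule sequentially, carrying P(carrier) forward.
After a blood test='negative': P(carrier) = 0.2·0.7000 / (0.2·0.7000 + 0.7·0.3000) ≈ 0.4000
After a second independent assay='negative': P(carrier) = 0.35·0.4000 / (0.35·0.4000 + 0.4·0.6000) ≈ 0.3684
After a blood test='negative': P(carrier) = 0.2·0.3684 / (0.2·0.3684 + 0.7·0.6316) ≈ 0.1429
After a second independent assay='positive': P(carrier) = 0.65·0.1429 / (0.65·0.1429 + 0.6·0.8571) ≈ 0.1529
After a second independent assay='positive': P(carrier) = 0.65·0.1529 / (0.65·0.1529 + 0.6·0.8471) ≈ 0.1636
After a blood test='positive': P(carrier) = 0.8·0.1636 / (0.8·0.1636 + 0.3·0.8364) ≈ 0.3428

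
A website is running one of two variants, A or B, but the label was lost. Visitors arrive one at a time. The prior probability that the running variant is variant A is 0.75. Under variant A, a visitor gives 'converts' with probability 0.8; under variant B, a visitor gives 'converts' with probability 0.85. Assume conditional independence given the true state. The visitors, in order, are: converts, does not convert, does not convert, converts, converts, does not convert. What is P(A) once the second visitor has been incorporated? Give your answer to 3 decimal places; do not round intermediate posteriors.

Each posterior becomes the prior for the next update.
After 'converts': P(A) = 0.8·0.7500 / (0.8·0.7500 + 0.85·0.2500) ≈ 0.7385
After 'does not convert': P(A) = 0.2·0.7385 / (0.2·0.7385 + 0.15·0.2615) ≈ 0.7901

0.790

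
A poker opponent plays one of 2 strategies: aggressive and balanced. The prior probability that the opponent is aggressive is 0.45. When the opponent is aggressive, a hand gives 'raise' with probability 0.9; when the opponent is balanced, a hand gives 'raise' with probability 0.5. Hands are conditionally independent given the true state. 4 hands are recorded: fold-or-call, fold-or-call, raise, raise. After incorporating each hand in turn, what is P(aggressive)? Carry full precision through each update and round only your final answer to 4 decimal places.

After 'fold-or-call': P(aggressive) = 0.1·0.4500 / (0.1·0.4500 + 0.5·0.5500) ≈ 0.1406
After 'fold-or-call': P(aggressive) = 0.1·0.1406 / (0.1·0.1406 + 0.5·0.8594) ≈ 0.0317
After 'raise': P(aggressive) = 0.9·0.0317 / (0.9·0.0317 + 0.5·0.9683) ≈ 0.0556
After 'raise': P(aggressive) = 0.9·0.0556 / (0.9·0.0556 + 0.5·0.9444) ≈ 0.0959

0.0959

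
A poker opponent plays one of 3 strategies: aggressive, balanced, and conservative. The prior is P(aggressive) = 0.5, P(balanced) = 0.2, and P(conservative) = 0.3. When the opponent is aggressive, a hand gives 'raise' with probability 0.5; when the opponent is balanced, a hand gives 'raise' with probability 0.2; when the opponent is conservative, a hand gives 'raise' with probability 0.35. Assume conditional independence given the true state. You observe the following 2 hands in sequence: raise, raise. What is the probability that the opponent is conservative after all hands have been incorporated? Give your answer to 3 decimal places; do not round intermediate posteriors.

0.216

After 'raise': normaliser = 0.5·0.5000 + 0.2·0.2000 + 0.35·0.3000; P(aggressive) ≈ 0.6329, P(balanced) ≈ 0.1013, P(conservative) ≈ 0.2658
After 'raise': normaliser = 0.5·0.6329 + 0.2·0.1013 + 0.35·0.2658; P(aggressive) ≈ 0.7364, P(balanced) ≈ 0.0471, P(conservative) ≈ 0.2165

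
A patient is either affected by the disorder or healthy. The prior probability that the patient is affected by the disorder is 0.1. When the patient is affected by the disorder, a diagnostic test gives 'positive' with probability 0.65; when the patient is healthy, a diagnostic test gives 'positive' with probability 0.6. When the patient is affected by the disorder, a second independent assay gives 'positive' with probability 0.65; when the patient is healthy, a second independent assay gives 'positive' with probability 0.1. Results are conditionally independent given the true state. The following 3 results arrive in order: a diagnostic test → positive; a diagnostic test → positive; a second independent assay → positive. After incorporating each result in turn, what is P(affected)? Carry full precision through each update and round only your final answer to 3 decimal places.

0.459

After a diagnostic test='positive': P(affected) = 0.65·0.1000 / (0.65·0.1000 + 0.6·0.9000) ≈ 0.1074
After a diagnostic test='positive': P(affected) = 0.65·0.1074 / (0.65·0.1074 + 0.6·0.8926) ≈ 0.1154
After a second independent assay='positive': P(affected) = 0.65·0.1154 / (0.65·0.1154 + 0.1·0.8846) ≈ 0.4588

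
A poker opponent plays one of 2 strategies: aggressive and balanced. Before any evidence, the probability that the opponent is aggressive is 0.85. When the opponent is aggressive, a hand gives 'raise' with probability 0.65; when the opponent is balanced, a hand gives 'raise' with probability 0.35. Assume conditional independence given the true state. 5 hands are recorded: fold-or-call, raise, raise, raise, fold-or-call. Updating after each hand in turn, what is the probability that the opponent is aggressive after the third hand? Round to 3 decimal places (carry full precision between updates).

After 'fold-or-call': P(aggressive) = 0.35·0.8500 / (0.35·0.8500 + 0.65·0.1500) ≈ 0.7532
After 'raise': P(aggressive) = 0.65·0.7532 / (0.65·0.7532 + 0.35·0.2468) ≈ 0.8500
After 'raise': P(aggressive) = 0.65·0.8500 / (0.65·0.8500 + 0.35·0.1500) ≈ 0.9132

0.913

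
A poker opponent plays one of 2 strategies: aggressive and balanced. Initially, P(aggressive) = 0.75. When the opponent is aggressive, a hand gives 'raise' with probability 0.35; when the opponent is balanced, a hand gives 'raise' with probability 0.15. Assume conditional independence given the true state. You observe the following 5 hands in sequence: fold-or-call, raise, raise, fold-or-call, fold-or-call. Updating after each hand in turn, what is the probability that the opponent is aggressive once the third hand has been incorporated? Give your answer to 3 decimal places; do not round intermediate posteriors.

After 'fold-or-call': P(aggressive) = 0.65·0.7500 / (0.65·0.7500 + 0.85·0.2500) ≈ 0.6964
After 'raise': P(aggressive) = 0.35·0.6964 / (0.35·0.6964 + 0.15·0.3036) ≈ 0.8426
After 'raise': P(aggressive) = 0.35·0.8426 / (0.35·0.8426 + 0.15·0.1574) ≈ 0.9259

0.926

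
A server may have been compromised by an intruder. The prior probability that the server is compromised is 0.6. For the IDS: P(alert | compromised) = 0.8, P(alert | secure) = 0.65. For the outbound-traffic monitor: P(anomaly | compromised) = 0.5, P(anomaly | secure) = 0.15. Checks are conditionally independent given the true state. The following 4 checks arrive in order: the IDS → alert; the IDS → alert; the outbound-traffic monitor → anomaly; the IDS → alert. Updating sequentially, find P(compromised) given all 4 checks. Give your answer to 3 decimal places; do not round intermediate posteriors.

0.903

Each posterior becomes the prior for the next update.
After the IDS='alert': P(compromised) = 0.8·0.6000 / (0.8·0.6000 + 0.65·0.4000) ≈ 0.6486
After the IDS='alert': P(compromised) = 0.8·0.6486 / (0.8·0.6486 + 0.65·0.3514) ≈ 0.6944
After the outbound-traffic monitor='anomaly': P(compromised) = 0.5·0.6944 / (0.5·0.6944 + 0.15·0.3056) ≈ 0.8834
After the IDS='alert': P(compromised) = 0.8·0.8834 / (0.8·0.8834 + 0.65·0.1166) ≈ 0.9031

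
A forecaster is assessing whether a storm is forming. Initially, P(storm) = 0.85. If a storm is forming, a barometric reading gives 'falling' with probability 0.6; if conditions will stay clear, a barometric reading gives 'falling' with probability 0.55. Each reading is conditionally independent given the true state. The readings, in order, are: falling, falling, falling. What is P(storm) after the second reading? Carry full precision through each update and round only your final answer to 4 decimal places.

0.8709

After 'falling': P(storm) = 0.6·0.8500 / (0.6·0.8500 + 0.55·0.1500) ≈ 0.8608
After 'falling': P(storm) = 0.6·0.8608 / (0.6·0.8608 + 0.55·0.1392) ≈ 0.8709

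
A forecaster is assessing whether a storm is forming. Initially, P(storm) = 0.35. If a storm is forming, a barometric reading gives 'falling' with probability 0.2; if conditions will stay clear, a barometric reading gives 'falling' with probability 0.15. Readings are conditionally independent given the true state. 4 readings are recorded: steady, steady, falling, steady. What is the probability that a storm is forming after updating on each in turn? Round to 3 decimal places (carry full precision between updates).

Apply Bayes' rule sequentially, carrying P(storm) forward.
After 'steady': P(storm) = 0.8·0.3500 / (0.8·0.3500 + 0.85·0.6500) ≈ 0.3363
After 'steady': P(storm) = 0.8·0.3363 / (0.8·0.3363 + 0.85·0.6637) ≈ 0.3229
After 'falling': P(storm) = 0.2·0.3229 / (0.2·0.3229 + 0.15·0.6771) ≈ 0.3887
After 'steady': P(storm) = 0.8·0.3887 / (0.8·0.3887 + 0.85·0.6113) ≈ 0.3744

0.374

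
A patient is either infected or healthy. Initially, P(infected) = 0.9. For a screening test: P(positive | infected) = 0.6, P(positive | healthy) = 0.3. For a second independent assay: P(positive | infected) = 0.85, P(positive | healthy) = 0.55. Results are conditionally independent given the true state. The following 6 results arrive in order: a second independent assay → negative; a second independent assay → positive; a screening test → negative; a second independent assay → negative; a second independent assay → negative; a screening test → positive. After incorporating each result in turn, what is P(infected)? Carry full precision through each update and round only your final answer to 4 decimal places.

0.3706

After a second independent assay='negative': P(infected) = 0.15·0.9000 / (0.15·0.9000 + 0.45·0.1000) ≈ 0.7500
After a second independent assay='positive': P(infected) = 0.85·0.7500 / (0.85·0.7500 + 0.55·0.2500) ≈ 0.8226
After a screening test='negative': P(infected) = 0.4·0.8226 / (0.4·0.8226 + 0.7·0.1774) ≈ 0.7260
After a second independent assay='negative': P(infected) = 0.15·0.7260 / (0.15·0.7260 + 0.45·0.2740) ≈ 0.4690
After a second independent assay='negative': P(infected) = 0.15·0.4690 / (0.15·0.4690 + 0.45·0.5310) ≈ 0.2274
After a screening test='positive': P(infected) = 0.6·0.2274 / (0.6·0.2274 + 0.3·0.7726) ≈ 0.3706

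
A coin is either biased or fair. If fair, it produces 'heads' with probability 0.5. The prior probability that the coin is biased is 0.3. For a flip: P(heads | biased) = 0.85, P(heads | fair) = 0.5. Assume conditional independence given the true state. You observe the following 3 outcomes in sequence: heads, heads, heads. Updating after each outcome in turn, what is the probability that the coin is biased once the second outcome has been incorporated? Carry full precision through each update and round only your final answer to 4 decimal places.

After 'heads': P(biased) = 0.85·0.3000 / (0.85·0.3000 + 0.5·0.7000) ≈ 0.4215
After 'heads': P(biased) = 0.85·0.4215 / (0.85·0.4215 + 0.5·0.5785) ≈ 0.5533

0.5533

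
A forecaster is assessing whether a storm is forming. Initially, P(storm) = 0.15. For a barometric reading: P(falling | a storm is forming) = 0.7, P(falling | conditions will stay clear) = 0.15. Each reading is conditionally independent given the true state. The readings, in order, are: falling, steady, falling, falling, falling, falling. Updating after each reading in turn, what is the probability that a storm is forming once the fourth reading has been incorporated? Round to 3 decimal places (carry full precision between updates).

0.864

Each posterior becomes the prior for the next update.
After 'falling': P(storm) = 0.7·0.1500 / (0.7·0.1500 + 0.15·0.8500) ≈ 0.4516
After 'steady': P(storm) = 0.3·0.4516 / (0.3·0.4516 + 0.85·0.5484) ≈ 0.2252
After 'falling': P(storm) = 0.7·0.2252 / (0.7·0.2252 + 0.15·0.7748) ≈ 0.5756
After 'falling': P(storm) = 0.7·0.5756 / (0.7·0.5756 + 0.15·0.4244) ≈ 0.8636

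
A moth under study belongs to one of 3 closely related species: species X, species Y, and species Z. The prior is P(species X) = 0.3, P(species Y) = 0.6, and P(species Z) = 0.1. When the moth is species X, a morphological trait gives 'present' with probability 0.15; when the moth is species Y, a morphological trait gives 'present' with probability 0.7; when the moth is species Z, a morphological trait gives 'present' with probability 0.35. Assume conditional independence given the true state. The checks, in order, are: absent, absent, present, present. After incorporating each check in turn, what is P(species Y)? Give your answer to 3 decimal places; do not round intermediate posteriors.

0.725

After 'absent': normaliser = 0.85·0.3000 + 0.3·0.6000 + 0.65·0.1000; P(species X) ≈ 0.5100, P(species Y) ≈ 0.3600, P(species Z) ≈ 0.1300
After 'absent': normaliser = 0.85·0.5100 + 0.3·0.3600 + 0.65·0.1300; P(species X) ≈ 0.6925, P(species Y) ≈ 0.1725, P(species Z) ≈ 0.1350
After 'present': normaliser = 0.15·0.6925 + 0.7·0.1725 + 0.35·0.1350; P(species X) ≈ 0.3821, P(species Y) ≈ 0.4442, P(species Z) ≈ 0.1738
After 'present': normaliser = 0.15·0.3821 + 0.7·0.4442 + 0.35·0.1738; P(species X) ≈ 0.1336, P(species Y) ≈ 0.7247, P(species Z) ≈ 0.1417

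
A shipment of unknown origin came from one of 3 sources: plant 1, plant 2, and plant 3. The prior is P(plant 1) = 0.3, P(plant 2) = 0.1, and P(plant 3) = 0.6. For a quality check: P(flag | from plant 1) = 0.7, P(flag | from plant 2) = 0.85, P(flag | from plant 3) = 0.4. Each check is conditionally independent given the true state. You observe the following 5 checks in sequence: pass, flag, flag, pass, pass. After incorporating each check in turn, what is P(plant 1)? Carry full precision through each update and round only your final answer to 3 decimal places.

After 'pass': normaliser = 0.3·0.3000 + 0.15·0.1000 + 0.6·0.6000; P(plant 1) ≈ 0.1935, P(plant 2) ≈ 0.0323, P(plant 3) ≈ 0.7742
After 'flag': normaliser = 0.7·0.1935 + 0.85·0.0323 + 0.4·0.7742; P(plant 1) ≈ 0.2867, P(plant 2) ≈ 0.0580, P(plant 3) ≈ 0.6553
After 'flag': normaliser = 0.7·0.2867 + 0.85·0.0580 + 0.4·0.6553; P(plant 1) ≈ 0.3919, P(plant 2) ≈ 0.0963, P(plant 3) ≈ 0.5118
After 'pass': normaliser = 0.3·0.3919 + 0.15·0.0963 + 0.6·0.5118; P(plant 1) ≈ 0.2677, P(plant 2) ≈ 0.0329, P(plant 3) ≈ 0.6994
After 'pass': normaliser = 0.3·0.2677 + 0.15·0.0329 + 0.6·0.6994; P(plant 1) ≈ 0.1591, P(plant 2) ≈ 0.0098, P(plant 3) ≈ 0.8311

0.159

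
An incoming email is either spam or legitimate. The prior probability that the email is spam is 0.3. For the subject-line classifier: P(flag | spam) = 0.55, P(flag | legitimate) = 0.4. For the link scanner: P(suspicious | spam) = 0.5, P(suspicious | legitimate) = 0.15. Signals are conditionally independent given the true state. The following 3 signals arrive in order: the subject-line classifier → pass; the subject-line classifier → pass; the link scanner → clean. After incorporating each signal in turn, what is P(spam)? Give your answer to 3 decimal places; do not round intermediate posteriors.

Apply Bayes' rule sequentially, carrying P(spam) forward.
After the subject-line classifier='pass': P(spam) = 0.45·0.3000 / (0.45·0.3000 + 0.6·0.7000) ≈ 0.2432
After the subject-line classifier='pass': P(spam) = 0.45·0.2432 / (0.45·0.2432 + 0.6·0.7568) ≈ 0.1942
After the link scanner='clean': P(spam) = 0.5·0.1942 / (0.5·0.1942 + 0.85·0.8058) ≈ 0.1242

0.124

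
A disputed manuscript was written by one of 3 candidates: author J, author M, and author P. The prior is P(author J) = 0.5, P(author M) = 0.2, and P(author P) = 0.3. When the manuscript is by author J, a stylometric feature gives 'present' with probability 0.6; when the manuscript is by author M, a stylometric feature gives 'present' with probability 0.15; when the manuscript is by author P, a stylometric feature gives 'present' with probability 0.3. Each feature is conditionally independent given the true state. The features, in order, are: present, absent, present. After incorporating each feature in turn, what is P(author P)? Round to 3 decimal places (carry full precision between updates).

0.200

Apply Bayes' rule sequentially, carrying P(author P) forward.
After 'present': normaliser = 0.6·0.5000 + 0.15·0.2000 + 0.3·0.3000; P(author J) ≈ 0.7143, P(author M) ≈ 0.0714, P(author P) ≈ 0.2143
After 'absent': normaliser = 0.4·0.7143 + 0.85·0.0714 + 0.7·0.2143; P(author J) ≈ 0.5755, P(author M) ≈ 0.1223, P(author P) ≈ 0.3022
After 'present': normaliser = 0.6·0.5755 + 0.15·0.1223 + 0.3·0.3022; P(author J) ≈ 0.7601, P(author M) ≈ 0.0404, P(author P) ≈ 0.1995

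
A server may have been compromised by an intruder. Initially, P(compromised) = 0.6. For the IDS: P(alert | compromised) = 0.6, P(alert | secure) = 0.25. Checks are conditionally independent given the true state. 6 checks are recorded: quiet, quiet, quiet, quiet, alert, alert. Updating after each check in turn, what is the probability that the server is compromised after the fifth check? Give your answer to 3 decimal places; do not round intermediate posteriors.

After 'quiet': P(compromised) = 0.4·0.6000 / (0.4·0.6000 + 0.75·0.4000) ≈ 0.4444
After 'quiet': P(compromised) = 0.4·0.4444 / (0.4·0.4444 + 0.75·0.5556) ≈ 0.2991
After 'quiet': P(compromised) = 0.4·0.2991 / (0.4·0.2991 + 0.75·0.7009) ≈ 0.1854
After 'quiet': P(compromised) = 0.4·0.1854 / (0.4·0.1854 + 0.75·0.8146) ≈ 0.1082
After 'alert': P(compromised) = 0.6·0.1082 / (0.6·0.1082 + 0.25·0.8918) ≈ 0.2256

0.226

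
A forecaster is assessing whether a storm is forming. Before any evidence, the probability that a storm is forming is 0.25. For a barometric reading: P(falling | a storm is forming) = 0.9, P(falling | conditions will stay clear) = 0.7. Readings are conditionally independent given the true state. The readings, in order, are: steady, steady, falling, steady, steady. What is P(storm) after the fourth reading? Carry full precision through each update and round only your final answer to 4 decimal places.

0.0156

Apply Bayes' rule sequentially, carrying P(storm) forward.
After 'steady': P(storm) = 0.1·0.2500 / (0.1·0.2500 + 0.3·0.7500) ≈ 0.1000
After 'steady': P(storm) = 0.1·0.1000 / (0.1·0.1000 + 0.3·0.9000) ≈ 0.0357
After 'falling': P(storm) = 0.9·0.0357 / (0.9·0.0357 + 0.7·0.9643) ≈ 0.0455
After 'steady': P(storm) = 0.1·0.0455 / (0.1·0.0455 + 0.3·0.9545) ≈ 0.0156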